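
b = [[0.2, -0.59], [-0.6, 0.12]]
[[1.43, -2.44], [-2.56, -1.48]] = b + [[1.23, -1.85], [-1.96, -1.60]]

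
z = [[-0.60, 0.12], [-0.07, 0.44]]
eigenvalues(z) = [-0.59, 0.43]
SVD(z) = [[-0.92, -0.4], [-0.4, 0.92]] @ diag([0.6447980381587539, 0.39640319119126943]) @ [[0.90,-0.44],  [0.44,0.90]]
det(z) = -0.26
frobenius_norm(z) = 0.76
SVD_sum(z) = [[-0.53, 0.26], [-0.23, 0.11]] + [[-0.07, -0.14], [0.16, 0.33]]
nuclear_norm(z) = 1.04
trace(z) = -0.16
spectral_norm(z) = 0.64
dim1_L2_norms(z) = [0.61, 0.45]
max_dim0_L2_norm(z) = 0.6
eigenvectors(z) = [[-1.0,-0.12], [-0.07,-0.99]]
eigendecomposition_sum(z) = [[-0.60, 0.07], [-0.04, 0.0]] + [[-0.0, 0.05], [-0.03, 0.44]]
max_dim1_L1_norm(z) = 0.72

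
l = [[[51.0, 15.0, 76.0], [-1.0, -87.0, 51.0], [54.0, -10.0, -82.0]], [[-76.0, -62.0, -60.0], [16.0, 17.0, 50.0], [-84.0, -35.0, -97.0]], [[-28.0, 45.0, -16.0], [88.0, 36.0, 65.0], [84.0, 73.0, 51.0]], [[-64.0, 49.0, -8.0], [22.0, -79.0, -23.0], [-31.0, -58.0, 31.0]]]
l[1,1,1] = 17.0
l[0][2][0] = 54.0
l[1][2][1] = -35.0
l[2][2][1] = 73.0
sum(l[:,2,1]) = -30.0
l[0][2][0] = 54.0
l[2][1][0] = 88.0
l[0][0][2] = 76.0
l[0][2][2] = -82.0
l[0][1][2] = 51.0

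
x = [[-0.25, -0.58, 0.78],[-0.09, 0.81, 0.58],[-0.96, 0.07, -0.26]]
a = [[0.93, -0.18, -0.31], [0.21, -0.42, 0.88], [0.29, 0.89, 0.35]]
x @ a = [[-0.13, 0.98, -0.16], [0.25, 0.19, 0.94], [-0.95, -0.09, 0.27]]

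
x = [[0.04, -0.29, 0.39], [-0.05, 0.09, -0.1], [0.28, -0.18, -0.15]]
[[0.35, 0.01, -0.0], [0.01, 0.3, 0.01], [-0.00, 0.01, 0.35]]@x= [[0.01,-0.10,0.14],[-0.01,0.02,-0.03],[0.10,-0.06,-0.05]]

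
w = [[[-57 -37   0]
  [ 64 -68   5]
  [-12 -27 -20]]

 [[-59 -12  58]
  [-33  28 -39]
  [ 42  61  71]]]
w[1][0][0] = -59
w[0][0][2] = 0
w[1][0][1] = -12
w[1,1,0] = -33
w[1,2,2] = 71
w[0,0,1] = -37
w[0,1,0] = 64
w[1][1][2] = -39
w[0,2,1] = -27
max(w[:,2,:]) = 71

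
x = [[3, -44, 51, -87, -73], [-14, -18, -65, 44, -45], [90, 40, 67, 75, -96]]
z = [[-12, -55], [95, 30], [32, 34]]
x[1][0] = -14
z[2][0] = 32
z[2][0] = 32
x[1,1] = -18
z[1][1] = 30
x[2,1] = 40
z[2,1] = 34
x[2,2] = 67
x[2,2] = 67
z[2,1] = 34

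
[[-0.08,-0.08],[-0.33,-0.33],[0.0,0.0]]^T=[[-0.08, -0.33, 0.0], [-0.08, -0.33, 0.0]]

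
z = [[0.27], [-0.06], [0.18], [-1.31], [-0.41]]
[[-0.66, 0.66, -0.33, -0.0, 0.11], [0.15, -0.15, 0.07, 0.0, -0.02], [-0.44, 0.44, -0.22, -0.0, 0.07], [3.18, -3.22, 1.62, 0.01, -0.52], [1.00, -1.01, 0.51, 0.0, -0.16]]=z @ [[-2.43,2.46,-1.24,-0.01,0.40]]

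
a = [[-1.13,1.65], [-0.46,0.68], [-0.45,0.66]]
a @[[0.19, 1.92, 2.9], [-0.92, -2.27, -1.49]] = [[-1.73,  -5.92,  -5.74], [-0.71,  -2.43,  -2.35], [-0.69,  -2.36,  -2.29]]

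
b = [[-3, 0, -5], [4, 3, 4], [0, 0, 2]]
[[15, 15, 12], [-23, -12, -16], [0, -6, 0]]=b @ [[-5, 0, -4], [-1, 0, 0], [0, -3, 0]]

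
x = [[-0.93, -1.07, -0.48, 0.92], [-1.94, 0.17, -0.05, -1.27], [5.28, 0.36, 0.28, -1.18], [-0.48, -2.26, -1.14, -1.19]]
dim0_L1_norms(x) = [8.63, 3.86, 1.95, 4.56]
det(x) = 0.11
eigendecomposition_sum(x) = [[-0.27,  -0.86,  -0.39,  0.51], [0.75,  2.35,  1.06,  -1.4], [-0.84,  -2.63,  -1.19,  1.57], [-0.24,  -0.75,  -0.34,  0.45]] + [[-0.02, -0.01, -0.01, 0.01],[-0.43, -0.30, -0.18, 0.16],[0.90, 0.64, 0.38, -0.34],[-0.04, -0.03, -0.02, 0.02]] + [[-0.62,  -0.38,  -0.18,  0.16],[-2.33,  -1.42,  -0.68,  0.61],[5.12,  3.11,  1.5,  -1.35],[-0.37,  -0.22,  -0.11,  0.1]] + [[-0.02, 0.17, 0.09, 0.24], [0.06, -0.46, -0.25, -0.64], [0.10, -0.76, -0.41, -1.06], [0.17, -1.25, -0.68, -1.75]]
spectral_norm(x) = 5.83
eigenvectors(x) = [[0.23, -0.02, -0.11, -0.11], [-0.63, -0.43, -0.41, 0.30], [0.71, 0.9, 0.9, 0.49], [0.20, -0.04, -0.07, 0.81]]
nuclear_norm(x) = 10.65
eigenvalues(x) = [1.34, 0.07, -0.44, -2.65]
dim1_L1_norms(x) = [3.4, 3.43, 7.1, 5.07]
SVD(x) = [[-0.21, 0.18, 0.6, -0.75], [-0.29, 0.11, -0.79, -0.52], [0.92, 0.20, -0.12, -0.3], [-0.12, 0.96, 0.01, 0.27]] @ diag([5.832053495176097, 2.874405935290845, 1.9369901061975723, 0.0034463113259845623]) @ [[0.98,0.13,0.09,-0.13], [0.08,-0.79,-0.39,-0.47], [0.19,-0.43,-0.15,0.87], [0.03,0.42,-0.9,0.05]]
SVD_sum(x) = [[-1.19, -0.16, -0.11, 0.16], [-1.68, -0.23, -0.15, 0.22], [5.28, 0.73, 0.48, -0.71], [-0.7, -0.10, -0.06, 0.09]] + [[0.04, -0.41, -0.20, -0.25],[0.03, -0.26, -0.13, -0.16],[0.05, -0.46, -0.23, -0.28],[0.22, -2.16, -1.07, -1.3]] + [[0.22,-0.5,-0.17,1.01], [-0.29,0.66,0.23,-1.34], [-0.04,0.1,0.03,-0.20], [0.0,-0.01,-0.0,0.01]] + [[-0.0, -0.00, 0.0, -0.0], [-0.00, -0.0, 0.00, -0.0], [-0.00, -0.0, 0.00, -0.0], [0.0, 0.00, -0.0, 0.0]]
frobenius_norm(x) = 6.78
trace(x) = -1.67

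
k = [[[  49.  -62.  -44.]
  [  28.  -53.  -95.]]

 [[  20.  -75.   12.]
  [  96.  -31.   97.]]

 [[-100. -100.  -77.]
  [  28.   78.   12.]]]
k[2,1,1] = 78.0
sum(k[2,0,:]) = -277.0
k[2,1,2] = 12.0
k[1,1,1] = -31.0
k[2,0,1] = -100.0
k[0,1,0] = 28.0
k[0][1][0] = 28.0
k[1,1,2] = 97.0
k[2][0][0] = -100.0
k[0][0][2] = -44.0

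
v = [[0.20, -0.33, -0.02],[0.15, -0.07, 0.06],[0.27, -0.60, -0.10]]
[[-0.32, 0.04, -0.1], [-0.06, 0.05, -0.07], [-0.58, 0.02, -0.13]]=v @ [[0.06, -0.11, -0.11],[0.99, -0.23, 0.27],[0.03, 0.88, -0.58]]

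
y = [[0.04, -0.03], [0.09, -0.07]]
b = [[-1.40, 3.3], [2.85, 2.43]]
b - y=[[-1.44,3.33], [2.76,2.5]]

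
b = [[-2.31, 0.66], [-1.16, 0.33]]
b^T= [[-2.31, -1.16], [0.66, 0.33]]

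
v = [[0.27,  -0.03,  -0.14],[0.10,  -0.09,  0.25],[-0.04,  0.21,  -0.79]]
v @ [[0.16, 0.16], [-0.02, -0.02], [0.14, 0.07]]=[[0.02, 0.03], [0.05, 0.04], [-0.12, -0.07]]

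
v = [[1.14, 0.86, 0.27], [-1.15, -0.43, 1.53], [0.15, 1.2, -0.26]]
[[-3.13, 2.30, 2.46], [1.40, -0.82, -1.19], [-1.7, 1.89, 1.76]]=v @ [[-1.57, 0.72, 1.00],[-1.36, 1.58, 1.42],[-0.65, 0.45, 0.37]]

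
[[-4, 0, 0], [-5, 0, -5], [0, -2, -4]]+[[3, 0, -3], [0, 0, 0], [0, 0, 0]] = [[-1, 0, -3], [-5, 0, -5], [0, -2, -4]]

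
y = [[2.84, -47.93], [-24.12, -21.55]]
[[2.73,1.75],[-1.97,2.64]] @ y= [[-34.46, -168.56], [-69.27, 37.53]]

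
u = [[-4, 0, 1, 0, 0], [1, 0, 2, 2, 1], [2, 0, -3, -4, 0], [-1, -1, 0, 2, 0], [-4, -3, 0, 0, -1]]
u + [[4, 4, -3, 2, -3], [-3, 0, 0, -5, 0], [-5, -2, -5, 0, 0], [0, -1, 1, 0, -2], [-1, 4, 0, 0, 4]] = [[0, 4, -2, 2, -3], [-2, 0, 2, -3, 1], [-3, -2, -8, -4, 0], [-1, -2, 1, 2, -2], [-5, 1, 0, 0, 3]]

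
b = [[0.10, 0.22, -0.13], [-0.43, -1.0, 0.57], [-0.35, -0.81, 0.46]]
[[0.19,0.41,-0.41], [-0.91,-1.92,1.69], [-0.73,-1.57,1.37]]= b@[[-3.13, 1.37, -3.15], [0.96, 3.26, 2.29], [-2.27, 3.38, 4.61]]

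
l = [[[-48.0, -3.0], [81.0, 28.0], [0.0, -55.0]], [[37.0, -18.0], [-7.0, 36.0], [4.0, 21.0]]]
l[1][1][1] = 36.0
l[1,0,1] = -18.0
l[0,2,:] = [0.0, -55.0]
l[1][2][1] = 21.0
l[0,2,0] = 0.0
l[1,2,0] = 4.0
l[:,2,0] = [0.0, 4.0]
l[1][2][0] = 4.0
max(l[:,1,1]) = 36.0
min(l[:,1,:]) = -7.0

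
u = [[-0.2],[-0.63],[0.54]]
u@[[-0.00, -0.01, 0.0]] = [[0.00, 0.00, 0.00], [0.0, 0.01, 0.0], [0.00, -0.01, 0.00]]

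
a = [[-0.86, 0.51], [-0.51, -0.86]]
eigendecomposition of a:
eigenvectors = [[0.71+0.00j,(0.71-0j)], [0.71j,-0.71j]]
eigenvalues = [(-0.86+0.51j), (-0.86-0.51j)]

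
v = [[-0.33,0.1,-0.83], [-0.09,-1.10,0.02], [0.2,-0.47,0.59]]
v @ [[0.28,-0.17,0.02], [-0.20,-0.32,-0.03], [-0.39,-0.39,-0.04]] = [[0.21,0.35,0.02], [0.19,0.36,0.03], [-0.08,-0.11,-0.01]]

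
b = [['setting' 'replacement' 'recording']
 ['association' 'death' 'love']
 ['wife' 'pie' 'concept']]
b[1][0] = 'association'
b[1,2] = 'love'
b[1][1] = 'death'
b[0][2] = 'recording'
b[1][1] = 'death'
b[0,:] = ['setting', 'replacement', 'recording']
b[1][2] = 'love'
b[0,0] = 'setting'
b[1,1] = 'death'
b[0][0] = 'setting'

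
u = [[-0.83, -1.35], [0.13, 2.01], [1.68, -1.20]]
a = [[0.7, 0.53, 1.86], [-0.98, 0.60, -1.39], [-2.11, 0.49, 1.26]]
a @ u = [[2.61, -2.11],[-1.44, 4.20],[3.93, 2.32]]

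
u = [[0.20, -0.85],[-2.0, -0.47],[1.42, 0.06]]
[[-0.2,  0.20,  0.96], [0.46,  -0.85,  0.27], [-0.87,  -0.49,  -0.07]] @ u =[[0.92,0.13], [2.18,0.02], [0.71,0.97]]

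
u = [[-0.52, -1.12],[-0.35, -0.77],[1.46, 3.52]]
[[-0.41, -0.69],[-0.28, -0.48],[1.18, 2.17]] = u @ [[0.71, 0.04],[0.04, 0.6]]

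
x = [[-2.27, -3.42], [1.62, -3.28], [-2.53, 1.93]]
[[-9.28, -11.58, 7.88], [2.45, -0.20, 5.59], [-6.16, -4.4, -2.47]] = x @[[2.99, 2.87, -0.52], [0.73, 1.48, -1.96]]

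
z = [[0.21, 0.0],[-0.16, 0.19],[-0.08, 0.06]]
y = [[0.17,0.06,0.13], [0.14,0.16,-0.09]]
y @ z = [[0.02,0.02], [0.01,0.02]]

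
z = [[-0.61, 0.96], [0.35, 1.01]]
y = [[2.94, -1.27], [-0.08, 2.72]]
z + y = [[2.33, -0.31], [0.27, 3.73]]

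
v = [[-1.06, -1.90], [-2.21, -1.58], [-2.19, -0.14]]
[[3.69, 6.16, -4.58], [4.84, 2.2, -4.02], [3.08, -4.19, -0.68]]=v @ [[-1.33, 2.2, 0.16],[-1.2, -4.47, 2.32]]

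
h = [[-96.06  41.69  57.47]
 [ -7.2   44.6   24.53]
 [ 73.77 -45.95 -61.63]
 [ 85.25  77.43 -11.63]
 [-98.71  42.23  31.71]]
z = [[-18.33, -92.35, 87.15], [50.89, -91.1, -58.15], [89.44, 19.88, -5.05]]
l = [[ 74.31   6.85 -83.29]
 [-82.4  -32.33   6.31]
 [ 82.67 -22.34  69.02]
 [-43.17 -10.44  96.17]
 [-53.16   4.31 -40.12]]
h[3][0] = 85.25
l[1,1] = -32.33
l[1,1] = -32.33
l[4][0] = -53.16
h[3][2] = -11.63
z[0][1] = -92.35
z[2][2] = -5.05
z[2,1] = 19.88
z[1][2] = -58.15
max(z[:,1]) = 19.88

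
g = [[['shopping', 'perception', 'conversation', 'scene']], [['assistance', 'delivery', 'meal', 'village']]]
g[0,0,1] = 'perception'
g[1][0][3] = 'village'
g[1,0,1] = 'delivery'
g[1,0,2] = 'meal'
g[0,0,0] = 'shopping'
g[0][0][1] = 'perception'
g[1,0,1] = 'delivery'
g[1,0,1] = 'delivery'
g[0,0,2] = 'conversation'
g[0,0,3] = 'scene'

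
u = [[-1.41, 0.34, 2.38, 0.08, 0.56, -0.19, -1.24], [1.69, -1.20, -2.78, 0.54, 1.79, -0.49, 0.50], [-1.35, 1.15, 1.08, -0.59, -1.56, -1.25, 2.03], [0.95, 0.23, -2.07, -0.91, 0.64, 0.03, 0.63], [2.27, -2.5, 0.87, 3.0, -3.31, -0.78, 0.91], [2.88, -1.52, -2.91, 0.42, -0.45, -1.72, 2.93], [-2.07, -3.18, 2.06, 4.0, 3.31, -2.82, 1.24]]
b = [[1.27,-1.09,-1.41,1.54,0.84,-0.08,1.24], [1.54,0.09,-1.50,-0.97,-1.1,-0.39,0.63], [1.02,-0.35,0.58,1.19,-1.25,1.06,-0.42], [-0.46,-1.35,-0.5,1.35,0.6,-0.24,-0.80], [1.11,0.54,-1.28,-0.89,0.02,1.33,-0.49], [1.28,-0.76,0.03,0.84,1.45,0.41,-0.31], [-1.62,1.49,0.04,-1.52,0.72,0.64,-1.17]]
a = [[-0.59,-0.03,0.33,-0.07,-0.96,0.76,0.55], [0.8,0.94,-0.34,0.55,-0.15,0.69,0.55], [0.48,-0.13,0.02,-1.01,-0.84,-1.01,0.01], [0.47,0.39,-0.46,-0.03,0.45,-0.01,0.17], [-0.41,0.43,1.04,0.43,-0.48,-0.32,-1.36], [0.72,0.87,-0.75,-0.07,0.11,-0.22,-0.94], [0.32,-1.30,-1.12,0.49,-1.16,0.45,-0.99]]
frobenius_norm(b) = 6.96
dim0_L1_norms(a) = [3.79, 4.09, 4.06, 2.65, 4.15, 3.46, 4.57]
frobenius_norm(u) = 12.84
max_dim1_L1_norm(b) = 7.47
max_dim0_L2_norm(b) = 3.28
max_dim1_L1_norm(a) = 5.83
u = a @ b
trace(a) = -1.35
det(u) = -1.06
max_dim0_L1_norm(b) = 8.3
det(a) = 0.04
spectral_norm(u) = 7.92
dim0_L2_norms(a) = [1.49, 1.92, 1.83, 1.33, 1.85, 1.56, 2.09]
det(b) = -23.52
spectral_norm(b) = 4.59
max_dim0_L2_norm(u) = 5.68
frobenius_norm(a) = 4.61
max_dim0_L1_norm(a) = 4.57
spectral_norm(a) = 2.49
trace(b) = 2.55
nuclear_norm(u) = 25.74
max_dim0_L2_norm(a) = 2.09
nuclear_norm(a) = 10.62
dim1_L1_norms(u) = [6.2, 8.99, 9.01, 5.46, 13.64, 12.83, 18.68]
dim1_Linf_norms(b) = [1.54, 1.54, 1.25, 1.35, 1.33, 1.45, 1.62]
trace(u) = -6.23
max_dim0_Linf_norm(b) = 1.62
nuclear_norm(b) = 15.58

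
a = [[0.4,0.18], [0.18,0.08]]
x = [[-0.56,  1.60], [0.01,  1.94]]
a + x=[[-0.16, 1.78], [0.19, 2.02]]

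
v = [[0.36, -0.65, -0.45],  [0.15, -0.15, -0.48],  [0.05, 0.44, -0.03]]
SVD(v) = [[-0.85,-0.07,-0.52],  [-0.43,0.64,0.64],  [0.29,0.77,-0.57]] @ diag([1.013193652477589, 0.427772894424485, 0.13209456224546084]) @ [[-0.35,0.74,0.58], [0.26,0.67,-0.70], [-0.90,-0.1,-0.43]]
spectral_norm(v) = 1.01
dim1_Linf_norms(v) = [0.65, 0.48, 0.44]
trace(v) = 0.18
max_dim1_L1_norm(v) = 1.46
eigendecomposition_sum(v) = [[(0.19-0j), (-0.22+0j), 0.10+0.00j], [(0.01-0j), -0.01+0.00j, 0.00+0.00j], [(0.05-0j), -0.06+0.00j, (0.03+0j)]] + [[0.09+0.03j, (-0.21+0.28j), -0.27-0.13j], [(0.07-0.01j), (-0.07+0.27j), -0.24-0.01j], [-0.00-0.07j, 0.25+0.09j, (-0.03+0.23j)]] + [[(0.09-0.03j), (-0.21-0.28j), -0.27+0.13j], [(0.07+0.01j), -0.07-0.27j, (-0.24+0.01j)], [(-0+0.07j), (0.25-0.09j), (-0.03-0.23j)]]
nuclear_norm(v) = 1.57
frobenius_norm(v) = 1.11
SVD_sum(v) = [[0.31, -0.64, -0.5],[0.16, -0.32, -0.25],[-0.1, 0.21, 0.17]] + [[-0.01, -0.02, 0.02], [0.07, 0.18, -0.19], [0.08, 0.22, -0.23]] + [[0.06,0.01,0.03], [-0.08,-0.01,-0.04], [0.07,0.01,0.03]]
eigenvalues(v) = [(0.21+0j), (-0.01+0.53j), (-0.01-0.53j)]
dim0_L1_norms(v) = [0.56, 1.24, 0.96]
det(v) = 0.06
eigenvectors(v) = [[0.96+0.00j, (-0.67+0j), -0.67-0.00j], [(0.04+0j), (-0.5+0.21j), -0.50-0.21j], [(0.27+0j), (0.16+0.48j), 0.16-0.48j]]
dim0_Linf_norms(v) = [0.36, 0.65, 0.48]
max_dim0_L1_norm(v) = 1.24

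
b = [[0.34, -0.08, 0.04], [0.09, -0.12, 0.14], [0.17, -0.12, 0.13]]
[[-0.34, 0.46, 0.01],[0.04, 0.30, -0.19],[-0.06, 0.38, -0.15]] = b @ [[-1.04,1.17,0.42], [0.44,-0.07,1.51], [1.33,1.30,-0.32]]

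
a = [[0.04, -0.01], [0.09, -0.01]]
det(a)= 0.001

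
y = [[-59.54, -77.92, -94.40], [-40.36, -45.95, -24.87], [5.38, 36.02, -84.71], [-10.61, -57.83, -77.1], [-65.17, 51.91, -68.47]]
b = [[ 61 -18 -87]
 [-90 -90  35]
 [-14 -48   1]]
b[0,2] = -87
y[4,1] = 51.91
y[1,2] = -24.87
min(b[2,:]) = -48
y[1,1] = -45.95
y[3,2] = -77.1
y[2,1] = 36.02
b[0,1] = -18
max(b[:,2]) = 35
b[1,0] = -90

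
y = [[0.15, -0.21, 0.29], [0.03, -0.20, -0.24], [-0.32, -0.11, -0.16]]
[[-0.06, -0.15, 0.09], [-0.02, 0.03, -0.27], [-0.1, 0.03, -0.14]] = y @ [[0.28, 0.0, -0.08], [0.30, 0.24, 0.48], [-0.14, -0.33, 0.70]]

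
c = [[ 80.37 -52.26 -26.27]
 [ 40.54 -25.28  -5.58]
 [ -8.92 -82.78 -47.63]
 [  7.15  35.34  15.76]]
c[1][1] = -25.28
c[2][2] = -47.63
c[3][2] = 15.76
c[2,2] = -47.63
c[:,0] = [80.37, 40.54, -8.92, 7.15]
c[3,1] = 35.34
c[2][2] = -47.63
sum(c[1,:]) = 9.679999999999998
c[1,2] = -5.58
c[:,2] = [-26.27, -5.58, -47.63, 15.76]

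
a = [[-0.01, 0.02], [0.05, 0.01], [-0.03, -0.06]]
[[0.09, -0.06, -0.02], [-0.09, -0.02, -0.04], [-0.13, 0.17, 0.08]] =a @ [[-2.44, 0.13, -0.51], [3.46, -2.94, -1.05]]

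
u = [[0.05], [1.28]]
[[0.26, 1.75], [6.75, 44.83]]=u @ [[5.27, 35.02]]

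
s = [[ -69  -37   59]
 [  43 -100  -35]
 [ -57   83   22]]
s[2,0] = -57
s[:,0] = [-69, 43, -57]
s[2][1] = 83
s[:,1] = [-37, -100, 83]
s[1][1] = -100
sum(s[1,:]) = -92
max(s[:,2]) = 59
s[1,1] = -100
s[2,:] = [-57, 83, 22]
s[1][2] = -35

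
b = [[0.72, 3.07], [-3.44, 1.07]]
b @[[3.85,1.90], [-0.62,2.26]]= [[0.87,  8.31], [-13.91,  -4.12]]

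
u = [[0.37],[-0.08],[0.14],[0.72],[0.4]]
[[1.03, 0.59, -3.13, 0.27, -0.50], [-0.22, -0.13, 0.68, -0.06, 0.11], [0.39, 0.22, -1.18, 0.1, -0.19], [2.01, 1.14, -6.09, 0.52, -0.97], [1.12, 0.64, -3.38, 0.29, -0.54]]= u @ [[2.79, 1.59, -8.46, 0.72, -1.35]]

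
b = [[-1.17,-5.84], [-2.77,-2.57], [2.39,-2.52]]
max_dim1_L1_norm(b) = 7.01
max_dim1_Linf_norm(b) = 5.84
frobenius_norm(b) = 7.86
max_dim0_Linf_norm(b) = 5.84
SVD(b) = [[0.85,-0.05], [0.45,0.59], [0.27,-0.81]] @ diag([6.992991307792449, 3.5934485621947125]) @ [[-0.23, -0.97], [-0.97, 0.23]]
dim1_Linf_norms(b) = [5.84, 2.77, 2.52]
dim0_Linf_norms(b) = [2.77, 5.84]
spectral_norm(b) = 6.99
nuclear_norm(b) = 10.59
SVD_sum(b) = [[-1.35,-5.8], [-0.71,-3.05], [-0.43,-1.86]] + [[0.18, -0.04], [-2.06, 0.48], [2.82, -0.66]]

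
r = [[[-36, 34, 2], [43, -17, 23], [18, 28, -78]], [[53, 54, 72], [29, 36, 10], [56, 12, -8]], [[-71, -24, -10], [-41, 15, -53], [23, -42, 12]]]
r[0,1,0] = 43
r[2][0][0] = -71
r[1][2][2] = -8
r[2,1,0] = -41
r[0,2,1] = 28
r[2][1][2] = -53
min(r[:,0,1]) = -24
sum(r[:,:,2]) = -30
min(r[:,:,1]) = -42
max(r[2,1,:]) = 15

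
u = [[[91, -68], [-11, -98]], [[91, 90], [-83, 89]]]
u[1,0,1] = 90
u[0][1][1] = -98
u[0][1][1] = -98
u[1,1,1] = 89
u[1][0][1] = 90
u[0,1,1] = -98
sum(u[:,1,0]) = -94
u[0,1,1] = -98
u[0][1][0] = -11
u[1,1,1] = 89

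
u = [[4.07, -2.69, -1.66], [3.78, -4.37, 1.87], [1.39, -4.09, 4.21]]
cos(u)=[[1.51, -1.50, 2.91],  [0.13, 1.14, 1.26],  [0.78, 0.11, 0.92]]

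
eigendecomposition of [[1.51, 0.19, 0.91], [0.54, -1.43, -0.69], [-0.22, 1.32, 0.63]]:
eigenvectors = [[0.98+0.00j, -0.28-0.04j, (-0.28+0.04j)], [0.17+0.00j, (-0.62+0.1j), -0.62-0.10j], [(0.01+0j), 0.72+0.00j, 0.72-0.00j]]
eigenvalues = [(1.56+0j), (-0.42+0.2j), (-0.42-0.2j)]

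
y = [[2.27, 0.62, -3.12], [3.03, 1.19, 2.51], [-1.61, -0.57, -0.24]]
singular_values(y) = [4.41, 3.96, 0.0]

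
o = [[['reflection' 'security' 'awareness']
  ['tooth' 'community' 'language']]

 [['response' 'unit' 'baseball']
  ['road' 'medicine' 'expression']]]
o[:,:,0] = [['reflection', 'tooth'], ['response', 'road']]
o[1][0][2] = 'baseball'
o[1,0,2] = 'baseball'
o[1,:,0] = ['response', 'road']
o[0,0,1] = 'security'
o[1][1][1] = 'medicine'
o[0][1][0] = 'tooth'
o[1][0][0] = 'response'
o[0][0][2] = 'awareness'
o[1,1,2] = 'expression'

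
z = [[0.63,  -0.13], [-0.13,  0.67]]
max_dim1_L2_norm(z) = 0.68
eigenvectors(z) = [[-0.76, 0.65], [-0.65, -0.76]]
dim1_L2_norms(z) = [0.64, 0.68]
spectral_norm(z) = 0.78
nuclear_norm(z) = 1.30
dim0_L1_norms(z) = [0.76, 0.8]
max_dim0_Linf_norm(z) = 0.67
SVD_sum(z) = [[0.33, -0.39], [-0.39, 0.45]] + [[0.30,0.26], [0.26,0.22]]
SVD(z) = [[-0.65, 0.76], [0.76, 0.65]] @ diag([0.7815294643796592, 0.5184705356203408]) @ [[-0.65,0.76], [0.76,0.65]]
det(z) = 0.41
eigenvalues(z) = [0.52, 0.78]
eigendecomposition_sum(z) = [[0.30, 0.26], [0.26, 0.22]] + [[0.33,-0.39],[-0.39,0.45]]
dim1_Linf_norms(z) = [0.63, 0.67]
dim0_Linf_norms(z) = [0.63, 0.67]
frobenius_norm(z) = 0.94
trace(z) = 1.30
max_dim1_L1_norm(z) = 0.8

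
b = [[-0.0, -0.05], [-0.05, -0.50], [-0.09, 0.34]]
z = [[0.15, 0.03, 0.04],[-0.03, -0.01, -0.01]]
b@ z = [[0.00, 0.0, 0.0], [0.01, 0.0, 0.00], [-0.02, -0.01, -0.01]]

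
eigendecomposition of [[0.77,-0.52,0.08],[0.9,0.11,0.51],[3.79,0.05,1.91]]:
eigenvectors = [[0.08, -0.18, -0.39], [-0.28, 0.29, -0.46], [-0.96, 0.94, 0.79]]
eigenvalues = [1.6, 1.19, 0.0]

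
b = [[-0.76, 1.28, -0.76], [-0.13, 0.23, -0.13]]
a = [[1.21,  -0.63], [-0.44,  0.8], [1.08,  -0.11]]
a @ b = [[-0.84, 1.4, -0.84],[0.23, -0.38, 0.23],[-0.81, 1.36, -0.81]]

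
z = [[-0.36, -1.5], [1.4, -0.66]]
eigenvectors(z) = [[(0.72+0j),(0.72-0j)], [(0.07-0.69j),(0.07+0.69j)]]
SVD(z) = [[0.7, 0.71], [0.71, -0.70]] @ diag([1.6951890275605648, 1.3789612615437263]) @ [[0.44, -0.90], [-0.9, -0.44]]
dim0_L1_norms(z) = [1.76, 2.16]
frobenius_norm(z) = 2.19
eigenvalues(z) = [(-0.51+1.44j), (-0.51-1.44j)]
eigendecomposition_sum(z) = [[-0.18+0.75j, (-0.75-0.27j)], [(0.7+0.25j), (-0.33+0.69j)]] + [[(-0.18-0.75j),  -0.75+0.27j], [0.70-0.25j,  -0.33-0.69j]]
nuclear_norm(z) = 3.07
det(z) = 2.34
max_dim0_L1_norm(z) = 2.16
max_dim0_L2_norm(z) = 1.64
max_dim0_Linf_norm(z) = 1.5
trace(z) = -1.02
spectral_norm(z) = 1.70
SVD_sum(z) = [[0.52, -1.07],[0.53, -1.09]] + [[-0.88,-0.43], [0.87,0.43]]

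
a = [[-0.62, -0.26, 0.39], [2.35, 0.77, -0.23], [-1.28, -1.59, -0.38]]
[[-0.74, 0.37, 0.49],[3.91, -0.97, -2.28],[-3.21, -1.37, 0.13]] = a@ [[1.59, -0.81, -1.32], [0.51, 1.38, 1.02], [0.96, 0.57, -0.16]]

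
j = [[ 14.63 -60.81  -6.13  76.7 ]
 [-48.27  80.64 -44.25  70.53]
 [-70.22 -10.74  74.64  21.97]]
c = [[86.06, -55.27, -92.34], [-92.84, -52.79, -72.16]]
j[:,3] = [76.7, 70.53, 21.97]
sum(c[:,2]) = -164.5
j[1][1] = 80.64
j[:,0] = [14.63, -48.27, -70.22]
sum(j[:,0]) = -103.86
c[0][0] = 86.06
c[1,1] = -52.79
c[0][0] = 86.06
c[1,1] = -52.79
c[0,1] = -55.27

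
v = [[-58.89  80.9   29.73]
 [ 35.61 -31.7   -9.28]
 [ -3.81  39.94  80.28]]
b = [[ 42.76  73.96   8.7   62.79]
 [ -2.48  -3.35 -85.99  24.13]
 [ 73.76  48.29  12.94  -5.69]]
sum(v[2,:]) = 116.41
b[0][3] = 62.79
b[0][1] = 73.96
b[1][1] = -3.35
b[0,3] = 62.79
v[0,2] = 29.73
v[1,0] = 35.61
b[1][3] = 24.13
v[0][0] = -58.89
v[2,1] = 39.94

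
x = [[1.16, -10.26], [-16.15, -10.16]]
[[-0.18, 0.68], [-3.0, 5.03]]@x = [[-11.19, -5.06],[-84.71, -20.32]]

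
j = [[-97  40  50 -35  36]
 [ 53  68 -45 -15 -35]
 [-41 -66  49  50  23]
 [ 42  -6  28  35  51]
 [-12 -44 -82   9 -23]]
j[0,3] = -35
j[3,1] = -6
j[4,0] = -12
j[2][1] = -66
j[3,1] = -6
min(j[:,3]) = -35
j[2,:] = [-41, -66, 49, 50, 23]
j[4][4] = -23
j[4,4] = -23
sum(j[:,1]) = -8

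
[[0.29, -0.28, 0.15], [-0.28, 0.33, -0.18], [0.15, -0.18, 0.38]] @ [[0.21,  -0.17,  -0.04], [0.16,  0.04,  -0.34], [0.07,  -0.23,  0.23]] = [[0.03,-0.1,0.12], [-0.02,0.1,-0.14], [0.03,-0.12,0.14]]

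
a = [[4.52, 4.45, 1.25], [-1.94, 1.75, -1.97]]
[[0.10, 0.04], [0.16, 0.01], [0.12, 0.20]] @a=[[0.37,0.52,0.05], [0.7,0.73,0.18], [0.15,0.88,-0.24]]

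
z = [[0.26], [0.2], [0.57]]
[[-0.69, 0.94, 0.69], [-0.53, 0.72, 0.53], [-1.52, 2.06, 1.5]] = z @ [[-2.66, 3.61, 2.64]]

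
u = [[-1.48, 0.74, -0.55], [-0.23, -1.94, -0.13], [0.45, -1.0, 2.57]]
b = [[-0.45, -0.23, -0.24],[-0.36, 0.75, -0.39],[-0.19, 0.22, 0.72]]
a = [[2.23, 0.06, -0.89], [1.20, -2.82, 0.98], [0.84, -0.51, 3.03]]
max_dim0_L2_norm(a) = 3.31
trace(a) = 2.44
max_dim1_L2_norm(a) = 3.22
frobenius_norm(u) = 3.83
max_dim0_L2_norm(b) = 0.85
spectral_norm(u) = 3.11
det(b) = -0.37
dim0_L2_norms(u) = [1.56, 2.3, 2.63]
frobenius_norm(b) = 1.33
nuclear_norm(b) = 2.23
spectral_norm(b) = 0.94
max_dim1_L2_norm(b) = 0.92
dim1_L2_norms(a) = [2.4, 3.22, 3.19]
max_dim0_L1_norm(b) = 1.35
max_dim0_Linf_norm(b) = 0.75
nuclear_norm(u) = 6.23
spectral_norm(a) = 3.96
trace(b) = 1.02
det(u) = 7.36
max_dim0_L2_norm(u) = 2.63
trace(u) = -0.85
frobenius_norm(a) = 5.13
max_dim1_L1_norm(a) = 5.0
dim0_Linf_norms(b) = [0.45, 0.75, 0.72]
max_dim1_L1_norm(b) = 1.5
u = b @ a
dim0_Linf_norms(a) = [2.23, 2.82, 3.03]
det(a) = -19.67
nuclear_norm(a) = 8.49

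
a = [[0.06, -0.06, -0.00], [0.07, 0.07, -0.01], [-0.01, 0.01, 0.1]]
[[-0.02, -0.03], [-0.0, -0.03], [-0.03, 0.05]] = a @ [[-0.17,-0.45], [0.10,0.11], [-0.29,0.40]]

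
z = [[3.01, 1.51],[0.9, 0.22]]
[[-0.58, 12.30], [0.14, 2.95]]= z@[[0.49, 2.52], [-1.36, 3.12]]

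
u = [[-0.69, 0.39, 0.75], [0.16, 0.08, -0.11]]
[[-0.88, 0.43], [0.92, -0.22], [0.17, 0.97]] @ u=[[0.68, -0.31, -0.71], [-0.67, 0.34, 0.71], [0.04, 0.14, 0.02]]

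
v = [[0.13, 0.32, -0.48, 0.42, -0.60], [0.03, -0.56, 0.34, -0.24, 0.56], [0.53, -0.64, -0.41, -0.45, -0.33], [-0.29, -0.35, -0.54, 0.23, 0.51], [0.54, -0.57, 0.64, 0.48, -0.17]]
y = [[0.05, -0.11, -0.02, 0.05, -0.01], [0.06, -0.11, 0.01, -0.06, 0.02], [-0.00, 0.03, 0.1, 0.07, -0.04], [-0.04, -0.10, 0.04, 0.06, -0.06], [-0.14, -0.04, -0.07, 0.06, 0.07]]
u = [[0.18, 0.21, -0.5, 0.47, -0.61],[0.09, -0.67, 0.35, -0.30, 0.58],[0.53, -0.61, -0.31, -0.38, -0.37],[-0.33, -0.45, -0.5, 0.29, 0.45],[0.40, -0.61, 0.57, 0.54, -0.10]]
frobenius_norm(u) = 2.23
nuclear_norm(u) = 4.43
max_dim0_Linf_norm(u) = 0.67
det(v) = -0.03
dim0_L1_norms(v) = [1.52, 2.44, 2.41, 1.82, 2.17]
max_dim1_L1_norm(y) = 0.38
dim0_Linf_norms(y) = [0.14, 0.11, 0.1, 0.07, 0.07]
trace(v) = -0.78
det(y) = -0.00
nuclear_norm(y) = 0.66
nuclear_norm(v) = 4.38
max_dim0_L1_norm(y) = 0.39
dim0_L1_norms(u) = [1.53, 2.55, 2.23, 1.98, 2.11]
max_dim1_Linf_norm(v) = 0.64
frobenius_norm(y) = 0.33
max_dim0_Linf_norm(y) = 0.14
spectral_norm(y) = 0.20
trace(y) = 0.17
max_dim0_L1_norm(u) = 2.55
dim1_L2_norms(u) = [0.96, 1.0, 1.02, 0.92, 1.08]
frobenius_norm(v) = 2.23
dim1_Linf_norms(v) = [0.6, 0.56, 0.64, 0.54, 0.64]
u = v + y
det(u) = -0.08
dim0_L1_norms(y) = [0.29, 0.39, 0.24, 0.3, 0.2]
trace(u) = -0.61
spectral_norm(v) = 1.37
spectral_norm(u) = 1.41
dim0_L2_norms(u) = [0.77, 1.2, 1.02, 0.91, 1.03]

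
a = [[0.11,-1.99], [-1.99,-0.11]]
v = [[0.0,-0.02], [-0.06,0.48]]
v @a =[[0.04,0.0], [-0.96,0.07]]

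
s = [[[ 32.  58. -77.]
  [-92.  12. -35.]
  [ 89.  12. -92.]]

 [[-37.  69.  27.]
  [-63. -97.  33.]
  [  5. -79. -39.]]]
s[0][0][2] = -77.0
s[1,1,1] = -97.0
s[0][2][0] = 89.0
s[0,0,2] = -77.0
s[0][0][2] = -77.0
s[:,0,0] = [32.0, -37.0]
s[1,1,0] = -63.0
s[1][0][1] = 69.0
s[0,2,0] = 89.0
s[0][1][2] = -35.0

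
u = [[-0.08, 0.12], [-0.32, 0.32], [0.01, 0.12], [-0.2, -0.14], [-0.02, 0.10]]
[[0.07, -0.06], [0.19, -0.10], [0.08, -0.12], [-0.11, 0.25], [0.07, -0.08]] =u @ [[0.09, -0.61],[0.67, -0.91]]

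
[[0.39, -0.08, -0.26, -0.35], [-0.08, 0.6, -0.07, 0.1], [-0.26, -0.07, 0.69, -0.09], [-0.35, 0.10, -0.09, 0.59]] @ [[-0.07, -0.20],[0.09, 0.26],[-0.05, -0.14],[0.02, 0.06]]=[[-0.03, -0.08], [0.07, 0.19], [-0.02, -0.07], [0.05, 0.14]]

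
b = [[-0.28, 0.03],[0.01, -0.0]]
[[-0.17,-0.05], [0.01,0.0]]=b @ [[0.62, 0.02], [-0.02, -1.33]]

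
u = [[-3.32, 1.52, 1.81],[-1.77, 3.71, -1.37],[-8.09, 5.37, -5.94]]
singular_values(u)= [12.21, 3.41, 2.08]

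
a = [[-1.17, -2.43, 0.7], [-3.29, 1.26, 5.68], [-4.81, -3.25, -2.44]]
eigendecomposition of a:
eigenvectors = [[-0.52+0.00j, 0.19-0.31j, 0.19+0.31j],  [0.85+0.00j, (-0.25-0.54j), -0.25+0.54j],  [-0.05+0.00j, (0.72+0j), (0.72-0j)]]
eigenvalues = [(2.91+0j), (-2.63+4.53j), (-2.63-4.53j)]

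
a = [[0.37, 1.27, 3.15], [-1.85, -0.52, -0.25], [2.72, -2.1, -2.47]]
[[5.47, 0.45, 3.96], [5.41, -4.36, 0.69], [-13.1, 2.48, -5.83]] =a@[[-3.1,  1.82,  -0.69],[-0.47,  2.40,  0.59],[2.29,  -1.04,  1.10]]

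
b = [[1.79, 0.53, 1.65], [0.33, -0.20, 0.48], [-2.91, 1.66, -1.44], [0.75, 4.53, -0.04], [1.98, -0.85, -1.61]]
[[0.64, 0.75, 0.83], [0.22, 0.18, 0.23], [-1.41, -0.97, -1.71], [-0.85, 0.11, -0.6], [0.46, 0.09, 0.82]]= b@ [[0.27, 0.22, 0.42], [-0.23, -0.01, -0.2], [0.17, 0.22, 0.11]]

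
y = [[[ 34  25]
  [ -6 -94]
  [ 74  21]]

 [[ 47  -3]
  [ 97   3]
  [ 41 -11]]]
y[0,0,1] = 25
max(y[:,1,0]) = 97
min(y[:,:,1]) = -94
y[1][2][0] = 41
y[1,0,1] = -3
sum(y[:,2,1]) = 10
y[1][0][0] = 47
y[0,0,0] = 34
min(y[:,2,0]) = 41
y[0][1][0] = -6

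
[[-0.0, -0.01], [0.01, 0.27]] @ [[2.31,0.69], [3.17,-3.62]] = [[-0.03, 0.04], [0.88, -0.97]]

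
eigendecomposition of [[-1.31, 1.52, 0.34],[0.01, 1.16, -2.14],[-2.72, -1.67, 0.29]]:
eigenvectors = [[(-0.19+0.54j), (-0.19-0.54j), (0.21+0j)], [(-0.4-0.25j), -0.40+0.25j, 0.73+0.00j], [-0.67+0.00j, (-0.67-0j), (-0.65+0j)]]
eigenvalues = [(-1.45+1.59j), (-1.45-1.59j), (3.05+0j)]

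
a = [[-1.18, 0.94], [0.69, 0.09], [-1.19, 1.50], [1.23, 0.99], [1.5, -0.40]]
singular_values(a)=[2.88, 1.75]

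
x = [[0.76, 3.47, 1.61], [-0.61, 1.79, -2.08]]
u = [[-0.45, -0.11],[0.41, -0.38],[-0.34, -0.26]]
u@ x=[[-0.27, -1.76, -0.50], [0.54, 0.74, 1.45], [-0.10, -1.65, -0.01]]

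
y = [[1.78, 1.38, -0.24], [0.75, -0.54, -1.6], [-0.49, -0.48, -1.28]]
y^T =[[1.78, 0.75, -0.49], [1.38, -0.54, -0.48], [-0.24, -1.6, -1.28]]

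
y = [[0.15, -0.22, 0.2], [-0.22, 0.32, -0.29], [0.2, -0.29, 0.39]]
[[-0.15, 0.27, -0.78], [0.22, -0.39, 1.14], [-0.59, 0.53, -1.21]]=y @ [[-1.96, -1.09, -1.63], [-3.4, -0.71, 1.16], [-3.03, 1.38, -1.4]]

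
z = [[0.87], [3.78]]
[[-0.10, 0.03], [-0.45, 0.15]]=z@[[-0.12, 0.04]]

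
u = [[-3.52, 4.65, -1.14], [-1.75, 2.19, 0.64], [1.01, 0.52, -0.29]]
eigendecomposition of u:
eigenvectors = [[0.81+0.00j, 0.81-0.00j, (0.52+0j)], [(0.31+0.22j), 0.31-0.22j, 0.67+0.00j], [(-0.2-0.4j), -0.20+0.40j, (0.53+0j)]]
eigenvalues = [(-1.48+1.85j), (-1.48-1.85j), (1.35+0j)]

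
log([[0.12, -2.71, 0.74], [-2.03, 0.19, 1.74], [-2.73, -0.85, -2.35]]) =[[1.21, -0.27, 1.39],[0.63, 1.12, 1.39],[-2.09, -1.98, 0.99]]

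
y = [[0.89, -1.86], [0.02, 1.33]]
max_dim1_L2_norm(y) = 2.06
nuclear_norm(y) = 2.91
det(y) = 1.22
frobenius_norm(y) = 2.45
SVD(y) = [[-0.85, 0.52], [0.52, 0.85]] @ diag([2.4004832895033146, 0.5086059150416403]) @ [[-0.31, 0.95], [0.95, 0.31]]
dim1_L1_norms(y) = [2.75, 1.35]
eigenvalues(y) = [1.0, 1.22]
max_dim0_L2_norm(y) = 2.29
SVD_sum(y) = [[0.64, -1.94], [-0.39, 1.2]] + [[0.25, 0.08],[0.41, 0.13]]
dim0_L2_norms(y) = [0.89, 2.29]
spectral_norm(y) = 2.40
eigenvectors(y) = [[-1.0, 0.99], [0.06, -0.17]]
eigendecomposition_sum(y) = [[1.55, 8.82], [-0.09, -0.54]] + [[-0.66, -10.68],  [0.11, 1.87]]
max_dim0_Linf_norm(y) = 1.86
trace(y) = 2.22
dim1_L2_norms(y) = [2.06, 1.33]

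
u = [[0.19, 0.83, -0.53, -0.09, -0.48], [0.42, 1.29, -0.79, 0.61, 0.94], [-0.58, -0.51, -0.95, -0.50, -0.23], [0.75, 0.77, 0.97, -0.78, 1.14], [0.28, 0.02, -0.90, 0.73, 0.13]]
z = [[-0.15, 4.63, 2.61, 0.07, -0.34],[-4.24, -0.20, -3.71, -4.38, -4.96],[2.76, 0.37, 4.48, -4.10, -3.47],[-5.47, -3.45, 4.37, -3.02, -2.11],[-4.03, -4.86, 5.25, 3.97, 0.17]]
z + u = [[0.04, 5.46, 2.08, -0.02, -0.82], [-3.82, 1.09, -4.50, -3.77, -4.02], [2.18, -0.14, 3.53, -4.6, -3.7], [-4.72, -2.68, 5.34, -3.8, -0.97], [-3.75, -4.84, 4.35, 4.70, 0.3]]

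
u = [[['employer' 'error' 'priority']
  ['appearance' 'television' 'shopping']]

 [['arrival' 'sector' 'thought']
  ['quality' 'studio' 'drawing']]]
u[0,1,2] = 'shopping'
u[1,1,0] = 'quality'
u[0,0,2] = 'priority'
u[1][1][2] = 'drawing'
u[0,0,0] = 'employer'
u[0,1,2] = 'shopping'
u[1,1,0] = 'quality'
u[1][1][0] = 'quality'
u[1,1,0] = 'quality'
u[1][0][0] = 'arrival'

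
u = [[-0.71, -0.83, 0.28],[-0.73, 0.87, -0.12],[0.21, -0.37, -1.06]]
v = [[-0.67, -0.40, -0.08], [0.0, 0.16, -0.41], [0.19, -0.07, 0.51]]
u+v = [[-1.38, -1.23, 0.2], [-0.73, 1.03, -0.53], [0.40, -0.44, -0.55]]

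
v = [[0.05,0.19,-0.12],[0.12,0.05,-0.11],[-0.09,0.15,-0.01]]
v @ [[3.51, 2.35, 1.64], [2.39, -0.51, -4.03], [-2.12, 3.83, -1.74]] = [[0.88,-0.44,-0.47], [0.77,-0.16,0.19], [0.06,-0.33,-0.73]]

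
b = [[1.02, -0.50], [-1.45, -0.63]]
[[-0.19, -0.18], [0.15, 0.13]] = b @ [[-0.14, -0.13], [0.09, 0.09]]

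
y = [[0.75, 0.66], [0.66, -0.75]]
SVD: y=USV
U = [[-0.66,-0.75], [0.75,-0.66]]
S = [1.0, 1.0]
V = [[-0.00, -1.00], [-1.00, -0.00]]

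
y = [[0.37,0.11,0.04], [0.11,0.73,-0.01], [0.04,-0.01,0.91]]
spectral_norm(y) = 0.91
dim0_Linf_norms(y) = [0.37, 0.73, 0.91]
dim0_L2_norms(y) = [0.39, 0.74, 0.91]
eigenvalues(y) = [0.34, 0.76, 0.91]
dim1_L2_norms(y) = [0.39, 0.74, 0.91]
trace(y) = 2.01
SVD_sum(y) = [[0.00, -0.00, 0.06], [-0.00, 0.0, -0.01], [0.06, -0.01, 0.91]] + [[0.06, 0.20, -0.0], [0.20, 0.71, -0.01], [-0.0, -0.01, 0.0]] + [[0.31,-0.09,-0.02], [-0.09,0.02,0.01], [-0.02,0.01,0.00]]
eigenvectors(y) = [[-0.96, 0.27, 0.07], [0.27, 0.96, -0.01], [0.07, -0.01, 1.00]]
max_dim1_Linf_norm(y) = 0.91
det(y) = 0.23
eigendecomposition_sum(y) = [[0.31, -0.09, -0.02], [-0.09, 0.02, 0.01], [-0.02, 0.01, 0.00]] + [[0.06, 0.2, -0.00], [0.20, 0.71, -0.01], [-0.0, -0.01, 0.0]] + [[0.0, -0.0, 0.06], [-0.0, 0.00, -0.01], [0.06, -0.01, 0.91]]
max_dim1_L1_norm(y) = 0.96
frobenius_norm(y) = 1.24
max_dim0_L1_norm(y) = 0.96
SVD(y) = [[0.07, 0.27, -0.96], [-0.01, 0.96, 0.27], [1.00, -0.01, 0.07]] @ diag([0.91296914203181, 0.7609407029400076, 0.3360901550281822]) @ [[0.07, -0.01, 1.0], [0.27, 0.96, -0.01], [-0.96, 0.27, 0.07]]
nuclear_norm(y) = 2.01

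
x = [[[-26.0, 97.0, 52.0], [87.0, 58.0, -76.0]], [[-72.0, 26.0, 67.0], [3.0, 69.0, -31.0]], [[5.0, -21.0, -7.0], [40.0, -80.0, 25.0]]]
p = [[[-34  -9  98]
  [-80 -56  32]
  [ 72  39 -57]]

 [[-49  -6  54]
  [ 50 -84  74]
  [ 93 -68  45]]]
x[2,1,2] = 25.0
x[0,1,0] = 87.0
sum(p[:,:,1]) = -184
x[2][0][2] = -7.0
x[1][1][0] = 3.0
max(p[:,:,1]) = 39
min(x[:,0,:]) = -72.0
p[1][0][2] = 54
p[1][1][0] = 50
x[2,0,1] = -21.0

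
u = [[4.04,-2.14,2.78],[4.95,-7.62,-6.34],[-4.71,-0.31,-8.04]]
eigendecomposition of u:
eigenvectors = [[(-0.53-0.09j), (-0.53+0.09j), 0.07+0.00j], [-0.75+0.00j, -0.75-0.00j, 0.93+0.00j], [(0.38+0.02j), 0.38-0.02j, (0.37+0j)]]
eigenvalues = [(-0.94+0.71j), (-0.94-0.71j), (-9.74+0j)]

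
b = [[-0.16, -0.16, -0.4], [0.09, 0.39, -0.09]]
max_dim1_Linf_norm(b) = 0.4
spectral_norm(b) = 0.49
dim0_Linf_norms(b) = [0.16, 0.39, 0.4]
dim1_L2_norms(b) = [0.46, 0.41]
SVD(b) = [[-0.86, 0.52], [0.52, 0.86]] @ diag([0.48563868176063174, 0.37901856257681626]) @ [[0.38, 0.70, 0.61],[-0.02, 0.66, -0.75]]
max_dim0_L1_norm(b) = 0.55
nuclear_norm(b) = 0.86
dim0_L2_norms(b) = [0.18, 0.42, 0.41]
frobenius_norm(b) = 0.62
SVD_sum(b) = [[-0.16,-0.29,-0.25], [0.09,0.18,0.15]] + [[-0.00, 0.13, -0.15], [-0.0, 0.21, -0.24]]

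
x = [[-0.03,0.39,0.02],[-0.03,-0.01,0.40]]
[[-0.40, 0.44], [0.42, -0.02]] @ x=[[-0.0, -0.16, 0.17], [-0.01, 0.16, 0.00]]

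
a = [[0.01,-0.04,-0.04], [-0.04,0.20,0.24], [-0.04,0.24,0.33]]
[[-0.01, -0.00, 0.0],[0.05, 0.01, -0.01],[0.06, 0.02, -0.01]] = a @ [[-0.09, -0.1, 0.15], [0.02, -0.07, -0.09], [0.17, 0.09, 0.06]]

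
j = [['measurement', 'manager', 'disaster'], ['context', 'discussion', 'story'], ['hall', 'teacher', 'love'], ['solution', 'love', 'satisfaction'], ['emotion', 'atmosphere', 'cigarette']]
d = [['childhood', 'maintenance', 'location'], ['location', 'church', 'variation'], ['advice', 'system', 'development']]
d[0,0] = 'childhood'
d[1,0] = 'location'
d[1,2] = 'variation'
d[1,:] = ['location', 'church', 'variation']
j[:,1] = ['manager', 'discussion', 'teacher', 'love', 'atmosphere']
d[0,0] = 'childhood'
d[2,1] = 'system'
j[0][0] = 'measurement'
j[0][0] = 'measurement'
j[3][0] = 'solution'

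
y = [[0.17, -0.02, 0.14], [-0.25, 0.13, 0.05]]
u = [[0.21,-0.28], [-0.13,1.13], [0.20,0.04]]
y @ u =[[0.07,-0.06], [-0.06,0.22]]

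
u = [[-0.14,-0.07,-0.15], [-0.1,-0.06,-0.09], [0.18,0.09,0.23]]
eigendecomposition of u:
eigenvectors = [[-0.46, -0.59, -0.54], [-0.18, -0.61, 0.84], [0.87, 0.52, 0.09]]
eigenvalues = [0.12, -0.08, -0.01]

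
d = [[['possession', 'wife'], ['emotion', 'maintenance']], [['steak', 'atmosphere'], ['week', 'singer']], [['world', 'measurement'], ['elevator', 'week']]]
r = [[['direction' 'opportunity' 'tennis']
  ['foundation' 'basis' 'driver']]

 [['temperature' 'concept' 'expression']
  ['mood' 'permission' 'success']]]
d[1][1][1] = 'singer'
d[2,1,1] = 'week'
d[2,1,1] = 'week'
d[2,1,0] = 'elevator'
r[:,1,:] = [['foundation', 'basis', 'driver'], ['mood', 'permission', 'success']]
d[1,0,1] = 'atmosphere'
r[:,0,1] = ['opportunity', 'concept']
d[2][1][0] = 'elevator'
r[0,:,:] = [['direction', 'opportunity', 'tennis'], ['foundation', 'basis', 'driver']]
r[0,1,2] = 'driver'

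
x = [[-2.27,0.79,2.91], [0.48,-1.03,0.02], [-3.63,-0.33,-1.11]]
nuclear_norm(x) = 8.51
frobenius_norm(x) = 5.48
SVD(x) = [[-0.69, 0.71, -0.12], [0.13, -0.04, -0.99], [-0.71, -0.70, -0.06]] @ diag([4.407558396412078, 3.105236397276743, 0.9927919717872067]) @ [[0.95, -0.1, -0.28], [0.3, 0.27, 0.92], [0.02, 0.96, -0.29]]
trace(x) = -4.41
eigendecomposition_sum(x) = [[(-1.13+1.41j), 0.35+0.37j, 1.45+0.79j],[0.24+0.14j, (0.05-0.06j), 0.09-0.24j],[(-1.81-0.97j), -0.34+0.46j, (-0.58+1.79j)]] + [[(-1.13-1.41j),(0.35-0.37j),(1.45-0.79j)], [(0.24-0.14j),(0.05+0.06j),0.09+0.24j], [-1.81+0.97j,-0.34-0.46j,-0.58-1.79j]] + [[(-0-0j),(0.1-0j),0.01-0.00j], [(0.01+0j),(-1.12+0j),-0.15+0.00j], [(-0-0j),0.35-0.00j,0.05-0.00j]]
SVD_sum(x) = [[-2.92,0.31,0.86], [0.53,-0.06,-0.16], [-2.98,0.32,0.87]] + [[0.65, 0.59, 2.02], [-0.03, -0.03, -0.11], [-0.65, -0.58, -2.0]] + [[-0.0, -0.11, 0.03], [-0.02, -0.94, 0.28], [-0.0, -0.06, 0.02]]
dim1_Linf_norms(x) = [2.91, 1.03, 3.63]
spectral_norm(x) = 4.41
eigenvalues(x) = [(-1.67+3.13j), (-1.67-3.13j), (-1.08+0j)]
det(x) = -13.59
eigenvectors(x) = [[(-0.12+0.65j), -0.12-0.65j, -0.08+0.00j], [0.10+0.00j, (0.1-0j), 0.95+0.00j], [(-0.75+0j), (-0.75-0j), (-0.29+0j)]]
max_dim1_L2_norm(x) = 3.81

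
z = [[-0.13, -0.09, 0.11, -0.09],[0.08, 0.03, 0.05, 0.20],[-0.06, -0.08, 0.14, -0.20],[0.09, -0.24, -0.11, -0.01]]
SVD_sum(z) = [[-0.07, -0.07, 0.06, -0.15], [0.07, 0.06, -0.06, 0.14], [-0.1, -0.09, 0.09, -0.2], [-0.01, -0.01, 0.01, -0.02]] + [[-0.01, 0.02, 0.01, 0.00], [-0.01, 0.02, 0.01, 0.0], [-0.01, 0.02, 0.01, 0.00], [0.1, -0.22, -0.13, -0.00]] + [[0.0, -0.03, 0.05, 0.04], [0.0, -0.06, 0.09, 0.07], [0.00, -0.02, 0.03, 0.02], [0.0, -0.01, 0.01, 0.01]] + [[-0.05, -0.01, -0.02, 0.02],[0.01, 0.0, 0.01, -0.01],[0.05, 0.01, 0.02, -0.02],[0.0, 0.00, 0.00, -0.0]]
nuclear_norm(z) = 0.88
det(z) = -0.00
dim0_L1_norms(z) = [0.36, 0.44, 0.41, 0.5]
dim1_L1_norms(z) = [0.42, 0.36, 0.48, 0.45]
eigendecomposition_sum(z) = [[(-0.01+0.03j), -0.06-0.03j, (-0.01+0.01j), (-0.03+0.04j)], [(0.05-0.02j), 0.01+0.12j, 0.02+0.01j, (0.1+0.02j)], [(-0.02+0.04j), (-0.07-0.05j), -0.01+0.01j, (-0.06+0.05j)], [0.01+0.05j, -0.11+0.01j, -0.01+0.01j, (-0.02+0.09j)]] + [[(-0.01-0.03j), -0.06+0.03j, -0.01-0.01j, (-0.03-0.04j)],[(0.05+0.02j), (0.01-0.12j), 0.02-0.01j, (0.1-0.02j)],[(-0.02-0.04j), (-0.07+0.05j), (-0.01-0.01j), -0.06-0.05j],[(0.01-0.05j), -0.11-0.01j, -0.01-0.01j, -0.02-0.09j]] + [[(-0.1-0j), -0.00-0.00j, (0.05-0j), 0.02-0.00j], [(-0.02-0j), -0.00-0.00j, (0.01-0j), -0j], [0.01+0.00j, 0.00+0.00j, (-0.01+0j), -0.00+0.00j], [0.05+0.00j, 0j, (-0.03+0j), -0.01+0.00j]] + [[-0.02-0.00j,  (0.03-0j),  (0.08+0j),  -0.04-0.00j], [(-0-0j),  0.00-0.00j,  (0.01+0j),  -0.00-0.00j], [(-0.04-0j),  (0.07-0j),  0.17+0.00j,  -0.09-0.00j], [(0.02+0j),  (-0.03+0j),  -0.07-0.00j,  (0.03+0j)]]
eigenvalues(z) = [(-0.02+0.24j), (-0.02-0.24j), (-0.11+0j), (0.19+0j)]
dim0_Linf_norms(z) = [0.13, 0.24, 0.14, 0.2]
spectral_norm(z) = 0.37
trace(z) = 0.03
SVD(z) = [[-0.52, -0.09, -0.47, 0.71], [0.49, -0.08, -0.84, -0.21], [-0.70, -0.07, -0.23, -0.68], [-0.06, 0.99, -0.12, -0.01]] @ diag([0.36642629612515426, 0.280306873686891, 0.152147453414274, 0.08069063447162547]) @ [[0.39, 0.36, -0.34, 0.78], [0.35, -0.81, -0.47, -0.01], [-0.02, 0.43, -0.74, -0.51], [-0.85, -0.18, -0.33, 0.37]]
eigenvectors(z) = [[0.17-0.28j, (0.17+0.28j), (-0.87+0j), (-0.38+0j)], [-0.62+0.00j, (-0.62-0j), (-0.18+0j), -0.03+0.00j], [(0.29-0.34j), (0.29+0.34j), 0.09+0.00j, (-0.86+0j)], [(0.02-0.55j), (0.02+0.55j), (0.45+0j), (0.34+0j)]]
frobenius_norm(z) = 0.49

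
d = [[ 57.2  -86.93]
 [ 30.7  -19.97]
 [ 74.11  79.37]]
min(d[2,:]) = 74.11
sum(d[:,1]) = -27.53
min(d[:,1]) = -86.93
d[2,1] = 79.37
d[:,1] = [-86.93, -19.97, 79.37]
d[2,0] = 74.11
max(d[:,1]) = 79.37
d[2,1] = 79.37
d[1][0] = 30.7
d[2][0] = 74.11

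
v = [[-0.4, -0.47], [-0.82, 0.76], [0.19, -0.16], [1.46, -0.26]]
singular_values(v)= [1.82, 0.77]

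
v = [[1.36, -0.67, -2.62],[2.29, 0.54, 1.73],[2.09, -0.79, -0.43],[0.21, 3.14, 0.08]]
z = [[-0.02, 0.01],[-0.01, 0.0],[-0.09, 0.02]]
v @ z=[[0.22, -0.04], [-0.21, 0.06], [0.00, 0.01], [-0.04, 0.00]]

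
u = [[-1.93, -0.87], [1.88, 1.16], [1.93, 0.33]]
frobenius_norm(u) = 3.63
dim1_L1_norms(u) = [2.8, 3.04, 2.26]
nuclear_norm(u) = 4.15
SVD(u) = [[-0.59, 0.09],[0.61, -0.6],[0.53, 0.79]] @ diag([3.588823767122142, 0.5620889329449872]) @ [[0.92, 0.39],  [0.39, -0.92]]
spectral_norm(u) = 3.59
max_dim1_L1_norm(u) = 3.04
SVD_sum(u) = [[-1.95, -0.82], [2.01, 0.85], [1.76, 0.74]] + [[0.02, -0.05],  [-0.13, 0.31],  [0.17, -0.41]]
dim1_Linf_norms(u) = [1.93, 1.88, 1.93]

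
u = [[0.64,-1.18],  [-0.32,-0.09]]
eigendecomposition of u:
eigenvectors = [[0.96, 0.74], [-0.28, 0.68]]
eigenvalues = [0.99, -0.44]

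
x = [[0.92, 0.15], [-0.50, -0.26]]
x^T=[[0.92,-0.50], [0.15,-0.26]]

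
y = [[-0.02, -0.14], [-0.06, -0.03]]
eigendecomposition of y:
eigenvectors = [[0.85, 0.82], [-0.53, 0.57]]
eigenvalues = [0.07, -0.12]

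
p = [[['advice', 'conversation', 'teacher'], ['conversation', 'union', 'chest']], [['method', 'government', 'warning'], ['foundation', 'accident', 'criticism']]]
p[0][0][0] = 'advice'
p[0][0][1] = 'conversation'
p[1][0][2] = 'warning'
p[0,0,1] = 'conversation'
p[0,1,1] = 'union'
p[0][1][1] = 'union'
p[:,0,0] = ['advice', 'method']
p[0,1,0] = 'conversation'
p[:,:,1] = [['conversation', 'union'], ['government', 'accident']]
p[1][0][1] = 'government'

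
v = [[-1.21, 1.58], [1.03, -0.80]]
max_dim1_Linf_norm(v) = 1.58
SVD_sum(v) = [[-1.32, 1.48],  [0.86, -0.96]] + [[0.11, 0.1],[0.17, 0.16]]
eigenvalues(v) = [-2.3, 0.29]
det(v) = -0.66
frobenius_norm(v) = 2.38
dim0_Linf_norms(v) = [1.21, 1.58]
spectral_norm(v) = 2.36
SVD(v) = [[-0.84, 0.54], [0.54, 0.84]] @ diag([2.362948702574675, 0.2790581104369791]) @ [[0.67, -0.75], [0.75, 0.67]]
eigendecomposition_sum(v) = [[-1.33, 1.4], [0.92, -0.97]] + [[0.12, 0.18], [0.11, 0.17]]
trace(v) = -2.01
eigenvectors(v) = [[-0.82, -0.73], [0.57, -0.69]]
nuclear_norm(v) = 2.64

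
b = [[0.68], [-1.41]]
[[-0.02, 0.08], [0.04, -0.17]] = b@[[-0.03, 0.12]]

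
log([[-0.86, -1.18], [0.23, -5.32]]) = [[-0.11+3.14j, (0.47-0j)], [-0.09-0.00j, 1.68+3.14j]]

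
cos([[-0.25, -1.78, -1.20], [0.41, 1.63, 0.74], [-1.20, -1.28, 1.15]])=[[0.79, 0.52, 0.91], [0.05, 0.48, -0.59], [0.66, 0.62, 0.28]]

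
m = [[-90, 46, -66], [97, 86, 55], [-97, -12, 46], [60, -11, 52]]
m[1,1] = 86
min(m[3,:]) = -11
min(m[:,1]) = -12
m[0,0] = -90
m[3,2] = 52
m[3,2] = 52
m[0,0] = -90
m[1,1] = 86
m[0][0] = -90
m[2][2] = 46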